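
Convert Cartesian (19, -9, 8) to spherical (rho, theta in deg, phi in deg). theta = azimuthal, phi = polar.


rho = sqrt(19^2 + (-9)^2 + 8^2) = 22.4944
theta = atan2(-9, 19) = 334.6538 deg
phi = acos(8/22.4944) = 69.1671 deg

rho = 22.4944, theta = 334.6538 deg, phi = 69.1671 deg


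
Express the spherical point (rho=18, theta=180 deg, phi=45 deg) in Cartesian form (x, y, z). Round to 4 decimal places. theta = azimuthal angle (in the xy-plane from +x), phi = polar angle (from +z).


x = 18 * sin(45) * cos(180) = -12.7279
y = 18 * sin(45) * sin(180) = 0
z = 18 * cos(45) = 12.7279

(-12.7279, 0, 12.7279)


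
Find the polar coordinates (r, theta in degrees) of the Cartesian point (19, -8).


r = sqrt(19^2 + (-8)^2) = 20.6155
theta = atan2(-8, 19) = 337.1663 degrees

r = 20.6155, theta = 337.1663 degrees


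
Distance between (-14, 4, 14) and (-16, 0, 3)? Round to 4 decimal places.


d = sqrt((-16--14)^2 + (0-4)^2 + (3-14)^2) = 11.8743

11.8743


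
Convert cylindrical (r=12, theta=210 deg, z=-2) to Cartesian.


x = 12 * cos(210) = -10.3923
y = 12 * sin(210) = -6
z = -2

(-10.3923, -6, -2)


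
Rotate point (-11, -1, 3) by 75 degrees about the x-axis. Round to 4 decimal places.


x' = -11
y' = -1*cos(75) - 3*sin(75) = -3.1566
z' = -1*sin(75) + 3*cos(75) = -0.1895

(-11, -3.1566, -0.1895)


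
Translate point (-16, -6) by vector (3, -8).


Translation: (x+dx, y+dy) = (-16+3, -6+-8) = (-13, -14)

(-13, -14)


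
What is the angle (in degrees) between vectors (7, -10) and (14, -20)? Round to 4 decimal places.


dot = 7*14 + -10*-20 = 298
|u| = 12.2066, |v| = 24.4131
cos(angle) = 1
angle = 0 degrees

0 degrees


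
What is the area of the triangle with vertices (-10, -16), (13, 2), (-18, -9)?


Area = |x1(y2-y3) + x2(y3-y1) + x3(y1-y2)| / 2
= |-10*(2--9) + 13*(-9--16) + -18*(-16-2)| / 2
= 152.5

152.5


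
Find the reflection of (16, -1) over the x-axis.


Reflection across x-axis: (x, y) -> (x, -y)
(16, -1) -> (16, 1)

(16, 1)


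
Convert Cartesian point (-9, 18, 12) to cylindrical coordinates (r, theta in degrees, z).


r = sqrt((-9)^2 + 18^2) = 20.1246
theta = atan2(18, -9) = 116.5651 deg
z = 12

r = 20.1246, theta = 116.5651 deg, z = 12


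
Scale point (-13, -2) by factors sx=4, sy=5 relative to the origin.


Scaling: (x*sx, y*sy) = (-13*4, -2*5) = (-52, -10)

(-52, -10)


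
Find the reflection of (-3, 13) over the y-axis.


Reflection across y-axis: (x, y) -> (-x, y)
(-3, 13) -> (3, 13)

(3, 13)


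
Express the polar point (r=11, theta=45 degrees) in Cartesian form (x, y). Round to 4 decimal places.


x = 11 * cos(45) = 7.7782
y = 11 * sin(45) = 7.7782

(7.7782, 7.7782)


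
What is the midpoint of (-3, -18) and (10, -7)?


Midpoint = ((-3+10)/2, (-18+-7)/2) = (3.5, -12.5)

(3.5, -12.5)


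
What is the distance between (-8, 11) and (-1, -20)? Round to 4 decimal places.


d = sqrt((-1--8)^2 + (-20-11)^2) = 31.7805

31.7805


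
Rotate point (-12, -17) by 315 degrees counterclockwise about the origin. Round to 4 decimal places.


x' = -12*cos(315) - -17*sin(315) = -20.5061
y' = -12*sin(315) + -17*cos(315) = -3.5355

(-20.5061, -3.5355)


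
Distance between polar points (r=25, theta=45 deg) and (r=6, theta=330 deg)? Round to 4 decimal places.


d = sqrt(r1^2 + r2^2 - 2*r1*r2*cos(t2-t1))
d = sqrt(25^2 + 6^2 - 2*25*6*cos(330-45)) = 24.1527

24.1527


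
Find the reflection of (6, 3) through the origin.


Reflection through origin: (x, y) -> (-x, -y)
(6, 3) -> (-6, -3)

(-6, -3)


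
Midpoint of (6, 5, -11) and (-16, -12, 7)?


Midpoint = ((6+-16)/2, (5+-12)/2, (-11+7)/2) = (-5, -3.5, -2)

(-5, -3.5, -2)


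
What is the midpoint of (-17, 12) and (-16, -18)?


Midpoint = ((-17+-16)/2, (12+-18)/2) = (-16.5, -3)

(-16.5, -3)


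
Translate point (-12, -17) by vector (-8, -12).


Translation: (x+dx, y+dy) = (-12+-8, -17+-12) = (-20, -29)

(-20, -29)


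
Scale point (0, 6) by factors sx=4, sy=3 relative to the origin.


Scaling: (x*sx, y*sy) = (0*4, 6*3) = (0, 18)

(0, 18)


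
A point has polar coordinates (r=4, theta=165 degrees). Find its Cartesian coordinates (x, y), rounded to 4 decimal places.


x = 4 * cos(165) = -3.8637
y = 4 * sin(165) = 1.0353

(-3.8637, 1.0353)


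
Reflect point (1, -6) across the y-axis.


Reflection across y-axis: (x, y) -> (-x, y)
(1, -6) -> (-1, -6)

(-1, -6)


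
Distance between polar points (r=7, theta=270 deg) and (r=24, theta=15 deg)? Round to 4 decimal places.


d = sqrt(r1^2 + r2^2 - 2*r1*r2*cos(t2-t1))
d = sqrt(7^2 + 24^2 - 2*7*24*cos(15-270)) = 26.6826

26.6826


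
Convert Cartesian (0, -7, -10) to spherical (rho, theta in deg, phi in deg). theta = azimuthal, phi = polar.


rho = sqrt(0^2 + (-7)^2 + (-10)^2) = 12.2066
theta = atan2(-7, 0) = 270 deg
phi = acos(-10/12.2066) = 145.008 deg

rho = 12.2066, theta = 270 deg, phi = 145.008 deg


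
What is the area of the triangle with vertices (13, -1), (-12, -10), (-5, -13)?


Area = |x1(y2-y3) + x2(y3-y1) + x3(y1-y2)| / 2
= |13*(-10--13) + -12*(-13--1) + -5*(-1--10)| / 2
= 69

69


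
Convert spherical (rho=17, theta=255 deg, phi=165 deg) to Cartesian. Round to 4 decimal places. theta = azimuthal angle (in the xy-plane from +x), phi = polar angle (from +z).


x = 17 * sin(165) * cos(255) = -1.1388
y = 17 * sin(165) * sin(255) = -4.25
z = 17 * cos(165) = -16.4207

(-1.1388, -4.25, -16.4207)


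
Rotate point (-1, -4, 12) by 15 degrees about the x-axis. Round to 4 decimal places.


x' = -1
y' = -4*cos(15) - 12*sin(15) = -6.9695
z' = -4*sin(15) + 12*cos(15) = 10.5558

(-1, -6.9695, 10.5558)


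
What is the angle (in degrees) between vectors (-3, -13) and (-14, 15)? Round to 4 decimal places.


dot = -3*-14 + -13*15 = -153
|u| = 13.3417, |v| = 20.5183
cos(angle) = -0.5589
angle = 123.9803 degrees

123.9803 degrees


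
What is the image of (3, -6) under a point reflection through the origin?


Reflection through origin: (x, y) -> (-x, -y)
(3, -6) -> (-3, 6)

(-3, 6)


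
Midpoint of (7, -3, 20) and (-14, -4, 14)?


Midpoint = ((7+-14)/2, (-3+-4)/2, (20+14)/2) = (-3.5, -3.5, 17)

(-3.5, -3.5, 17)


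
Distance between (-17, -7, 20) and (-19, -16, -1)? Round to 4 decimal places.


d = sqrt((-19--17)^2 + (-16--7)^2 + (-1-20)^2) = 22.9347

22.9347


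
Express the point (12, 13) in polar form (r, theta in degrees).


r = sqrt(12^2 + 13^2) = 17.6918
theta = atan2(13, 12) = 47.2906 degrees

r = 17.6918, theta = 47.2906 degrees


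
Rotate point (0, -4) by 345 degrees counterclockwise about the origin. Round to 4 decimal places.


x' = 0*cos(345) - -4*sin(345) = -1.0353
y' = 0*sin(345) + -4*cos(345) = -3.8637

(-1.0353, -3.8637)


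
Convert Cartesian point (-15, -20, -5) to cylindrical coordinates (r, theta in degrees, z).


r = sqrt((-15)^2 + (-20)^2) = 25
theta = atan2(-20, -15) = 233.1301 deg
z = -5

r = 25, theta = 233.1301 deg, z = -5


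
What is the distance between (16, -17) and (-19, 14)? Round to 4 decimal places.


d = sqrt((-19-16)^2 + (14--17)^2) = 46.7547

46.7547


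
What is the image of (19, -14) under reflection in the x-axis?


Reflection across x-axis: (x, y) -> (x, -y)
(19, -14) -> (19, 14)

(19, 14)


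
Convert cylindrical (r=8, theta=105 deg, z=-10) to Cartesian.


x = 8 * cos(105) = -2.0706
y = 8 * sin(105) = 7.7274
z = -10

(-2.0706, 7.7274, -10)


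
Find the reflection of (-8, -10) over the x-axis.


Reflection across x-axis: (x, y) -> (x, -y)
(-8, -10) -> (-8, 10)

(-8, 10)


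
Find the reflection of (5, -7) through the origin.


Reflection through origin: (x, y) -> (-x, -y)
(5, -7) -> (-5, 7)

(-5, 7)


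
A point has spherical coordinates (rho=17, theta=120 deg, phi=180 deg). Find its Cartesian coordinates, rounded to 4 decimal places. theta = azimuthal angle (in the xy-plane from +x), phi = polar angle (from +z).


x = 17 * sin(180) * cos(120) = 0
y = 17 * sin(180) * sin(120) = 0
z = 17 * cos(180) = -17

(0, 0, -17)


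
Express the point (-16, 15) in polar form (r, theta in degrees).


r = sqrt((-16)^2 + 15^2) = 21.9317
theta = atan2(15, -16) = 136.8476 degrees

r = 21.9317, theta = 136.8476 degrees


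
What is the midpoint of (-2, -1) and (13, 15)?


Midpoint = ((-2+13)/2, (-1+15)/2) = (5.5, 7)

(5.5, 7)


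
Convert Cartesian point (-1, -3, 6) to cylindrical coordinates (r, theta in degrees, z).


r = sqrt((-1)^2 + (-3)^2) = 3.1623
theta = atan2(-3, -1) = 251.5651 deg
z = 6

r = 3.1623, theta = 251.5651 deg, z = 6


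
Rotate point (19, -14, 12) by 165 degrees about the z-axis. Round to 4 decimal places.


x' = 19*cos(165) - -14*sin(165) = -14.7291
y' = 19*sin(165) + -14*cos(165) = 18.4405
z' = 12

(-14.7291, 18.4405, 12)


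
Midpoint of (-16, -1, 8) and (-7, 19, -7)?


Midpoint = ((-16+-7)/2, (-1+19)/2, (8+-7)/2) = (-11.5, 9, 0.5)

(-11.5, 9, 0.5)


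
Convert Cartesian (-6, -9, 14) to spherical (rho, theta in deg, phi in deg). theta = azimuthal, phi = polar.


rho = sqrt((-6)^2 + (-9)^2 + 14^2) = 17.6918
theta = atan2(-9, -6) = 236.3099 deg
phi = acos(14/17.6918) = 37.6903 deg

rho = 17.6918, theta = 236.3099 deg, phi = 37.6903 deg


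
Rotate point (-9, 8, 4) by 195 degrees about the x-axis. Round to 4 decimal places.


x' = -9
y' = 8*cos(195) - 4*sin(195) = -6.6921
z' = 8*sin(195) + 4*cos(195) = -5.9343

(-9, -6.6921, -5.9343)


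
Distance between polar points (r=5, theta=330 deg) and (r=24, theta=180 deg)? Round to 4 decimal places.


d = sqrt(r1^2 + r2^2 - 2*r1*r2*cos(t2-t1))
d = sqrt(5^2 + 24^2 - 2*5*24*cos(180-330)) = 28.4402

28.4402


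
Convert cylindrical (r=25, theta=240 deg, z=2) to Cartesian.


x = 25 * cos(240) = -12.5
y = 25 * sin(240) = -21.6506
z = 2

(-12.5, -21.6506, 2)


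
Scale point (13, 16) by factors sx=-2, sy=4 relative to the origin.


Scaling: (x*sx, y*sy) = (13*-2, 16*4) = (-26, 64)

(-26, 64)


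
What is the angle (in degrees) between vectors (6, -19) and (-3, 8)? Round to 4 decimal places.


dot = 6*-3 + -19*8 = -170
|u| = 19.9249, |v| = 8.544
cos(angle) = -0.9986
angle = 176.9695 degrees

176.9695 degrees


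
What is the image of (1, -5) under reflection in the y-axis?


Reflection across y-axis: (x, y) -> (-x, y)
(1, -5) -> (-1, -5)

(-1, -5)


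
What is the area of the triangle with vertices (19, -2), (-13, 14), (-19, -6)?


Area = |x1(y2-y3) + x2(y3-y1) + x3(y1-y2)| / 2
= |19*(14--6) + -13*(-6--2) + -19*(-2-14)| / 2
= 368

368


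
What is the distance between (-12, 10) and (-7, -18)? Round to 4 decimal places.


d = sqrt((-7--12)^2 + (-18-10)^2) = 28.4429

28.4429


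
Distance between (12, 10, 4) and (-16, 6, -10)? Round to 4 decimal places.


d = sqrt((-16-12)^2 + (6-10)^2 + (-10-4)^2) = 31.5595

31.5595


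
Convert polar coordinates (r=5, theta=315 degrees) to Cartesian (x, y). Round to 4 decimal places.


x = 5 * cos(315) = 3.5355
y = 5 * sin(315) = -3.5355

(3.5355, -3.5355)


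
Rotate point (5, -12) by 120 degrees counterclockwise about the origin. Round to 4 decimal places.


x' = 5*cos(120) - -12*sin(120) = 7.8923
y' = 5*sin(120) + -12*cos(120) = 10.3301

(7.8923, 10.3301)


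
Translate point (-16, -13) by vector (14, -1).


Translation: (x+dx, y+dy) = (-16+14, -13+-1) = (-2, -14)

(-2, -14)


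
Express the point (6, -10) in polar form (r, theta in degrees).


r = sqrt(6^2 + (-10)^2) = 11.6619
theta = atan2(-10, 6) = 300.9638 degrees

r = 11.6619, theta = 300.9638 degrees


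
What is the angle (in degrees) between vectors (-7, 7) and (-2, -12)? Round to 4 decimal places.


dot = -7*-2 + 7*-12 = -70
|u| = 9.8995, |v| = 12.1655
cos(angle) = -0.5812
angle = 125.5377 degrees

125.5377 degrees


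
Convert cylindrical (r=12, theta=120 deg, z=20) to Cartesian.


x = 12 * cos(120) = -6
y = 12 * sin(120) = 10.3923
z = 20

(-6, 10.3923, 20)


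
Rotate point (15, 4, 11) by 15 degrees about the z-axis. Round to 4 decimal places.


x' = 15*cos(15) - 4*sin(15) = 13.4536
y' = 15*sin(15) + 4*cos(15) = 7.746
z' = 11

(13.4536, 7.746, 11)


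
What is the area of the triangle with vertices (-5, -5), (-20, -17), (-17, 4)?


Area = |x1(y2-y3) + x2(y3-y1) + x3(y1-y2)| / 2
= |-5*(-17-4) + -20*(4--5) + -17*(-5--17)| / 2
= 139.5

139.5


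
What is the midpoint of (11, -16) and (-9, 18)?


Midpoint = ((11+-9)/2, (-16+18)/2) = (1, 1)

(1, 1)


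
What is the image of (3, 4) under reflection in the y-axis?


Reflection across y-axis: (x, y) -> (-x, y)
(3, 4) -> (-3, 4)

(-3, 4)


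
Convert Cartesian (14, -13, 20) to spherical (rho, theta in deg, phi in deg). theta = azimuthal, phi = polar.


rho = sqrt(14^2 + (-13)^2 + 20^2) = 27.6586
theta = atan2(-13, 14) = 317.1211 deg
phi = acos(20/27.6586) = 43.6889 deg

rho = 27.6586, theta = 317.1211 deg, phi = 43.6889 deg


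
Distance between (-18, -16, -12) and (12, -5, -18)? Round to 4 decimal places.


d = sqrt((12--18)^2 + (-5--16)^2 + (-18--12)^2) = 32.5115

32.5115


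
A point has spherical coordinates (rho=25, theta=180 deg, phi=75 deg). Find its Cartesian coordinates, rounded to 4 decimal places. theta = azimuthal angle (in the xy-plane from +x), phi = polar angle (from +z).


x = 25 * sin(75) * cos(180) = -24.1481
y = 25 * sin(75) * sin(180) = 0
z = 25 * cos(75) = 6.4705

(-24.1481, 0, 6.4705)


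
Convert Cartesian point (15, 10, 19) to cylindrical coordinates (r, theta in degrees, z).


r = sqrt(15^2 + 10^2) = 18.0278
theta = atan2(10, 15) = 33.6901 deg
z = 19

r = 18.0278, theta = 33.6901 deg, z = 19


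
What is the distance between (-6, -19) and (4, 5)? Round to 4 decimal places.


d = sqrt((4--6)^2 + (5--19)^2) = 26

26


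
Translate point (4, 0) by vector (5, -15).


Translation: (x+dx, y+dy) = (4+5, 0+-15) = (9, -15)

(9, -15)


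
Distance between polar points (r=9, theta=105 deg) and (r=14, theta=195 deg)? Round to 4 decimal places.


d = sqrt(r1^2 + r2^2 - 2*r1*r2*cos(t2-t1))
d = sqrt(9^2 + 14^2 - 2*9*14*cos(195-105)) = 16.6433

16.6433


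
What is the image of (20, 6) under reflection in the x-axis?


Reflection across x-axis: (x, y) -> (x, -y)
(20, 6) -> (20, -6)

(20, -6)


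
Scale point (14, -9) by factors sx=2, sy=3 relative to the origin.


Scaling: (x*sx, y*sy) = (14*2, -9*3) = (28, -27)

(28, -27)


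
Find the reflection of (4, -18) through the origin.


Reflection through origin: (x, y) -> (-x, -y)
(4, -18) -> (-4, 18)

(-4, 18)


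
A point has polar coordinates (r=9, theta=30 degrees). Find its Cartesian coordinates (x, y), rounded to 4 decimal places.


x = 9 * cos(30) = 7.7942
y = 9 * sin(30) = 4.5

(7.7942, 4.5)


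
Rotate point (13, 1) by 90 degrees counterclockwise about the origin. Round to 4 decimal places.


x' = 13*cos(90) - 1*sin(90) = -1
y' = 13*sin(90) + 1*cos(90) = 13

(-1, 13)


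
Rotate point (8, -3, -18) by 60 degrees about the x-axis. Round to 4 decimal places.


x' = 8
y' = -3*cos(60) - -18*sin(60) = 14.0885
z' = -3*sin(60) + -18*cos(60) = -11.5981

(8, 14.0885, -11.5981)


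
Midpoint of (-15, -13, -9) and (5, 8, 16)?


Midpoint = ((-15+5)/2, (-13+8)/2, (-9+16)/2) = (-5, -2.5, 3.5)

(-5, -2.5, 3.5)


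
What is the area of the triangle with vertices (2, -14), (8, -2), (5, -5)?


Area = |x1(y2-y3) + x2(y3-y1) + x3(y1-y2)| / 2
= |2*(-2--5) + 8*(-5--14) + 5*(-14--2)| / 2
= 9

9


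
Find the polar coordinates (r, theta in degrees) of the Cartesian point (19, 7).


r = sqrt(19^2 + 7^2) = 20.2485
theta = atan2(7, 19) = 20.2249 degrees

r = 20.2485, theta = 20.2249 degrees


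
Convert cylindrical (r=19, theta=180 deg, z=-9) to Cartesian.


x = 19 * cos(180) = -19
y = 19 * sin(180) = 0
z = -9

(-19, 0, -9)


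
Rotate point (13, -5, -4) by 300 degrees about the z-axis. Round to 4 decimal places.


x' = 13*cos(300) - -5*sin(300) = 2.1699
y' = 13*sin(300) + -5*cos(300) = -13.7583
z' = -4

(2.1699, -13.7583, -4)


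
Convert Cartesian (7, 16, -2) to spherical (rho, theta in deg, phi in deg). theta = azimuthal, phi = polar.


rho = sqrt(7^2 + 16^2 + (-2)^2) = 17.5784
theta = atan2(16, 7) = 66.3706 deg
phi = acos(-2/17.5784) = 96.533 deg

rho = 17.5784, theta = 66.3706 deg, phi = 96.533 deg


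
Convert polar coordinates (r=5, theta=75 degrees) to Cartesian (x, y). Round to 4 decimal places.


x = 5 * cos(75) = 1.2941
y = 5 * sin(75) = 4.8296

(1.2941, 4.8296)


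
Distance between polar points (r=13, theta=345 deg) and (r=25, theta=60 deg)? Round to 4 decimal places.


d = sqrt(r1^2 + r2^2 - 2*r1*r2*cos(t2-t1))
d = sqrt(13^2 + 25^2 - 2*13*25*cos(60-345)) = 25.0153

25.0153


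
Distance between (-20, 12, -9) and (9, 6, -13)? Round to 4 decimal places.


d = sqrt((9--20)^2 + (6-12)^2 + (-13--9)^2) = 29.8831

29.8831


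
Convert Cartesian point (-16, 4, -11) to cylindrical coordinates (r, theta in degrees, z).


r = sqrt((-16)^2 + 4^2) = 16.4924
theta = atan2(4, -16) = 165.9638 deg
z = -11

r = 16.4924, theta = 165.9638 deg, z = -11


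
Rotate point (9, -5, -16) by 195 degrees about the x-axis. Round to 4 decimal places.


x' = 9
y' = -5*cos(195) - -16*sin(195) = 0.6885
z' = -5*sin(195) + -16*cos(195) = 16.7489

(9, 0.6885, 16.7489)


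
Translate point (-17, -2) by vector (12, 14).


Translation: (x+dx, y+dy) = (-17+12, -2+14) = (-5, 12)

(-5, 12)


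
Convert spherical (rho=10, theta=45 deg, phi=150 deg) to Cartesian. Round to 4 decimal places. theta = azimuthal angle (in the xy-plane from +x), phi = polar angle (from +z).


x = 10 * sin(150) * cos(45) = 3.5355
y = 10 * sin(150) * sin(45) = 3.5355
z = 10 * cos(150) = -8.6603

(3.5355, 3.5355, -8.6603)


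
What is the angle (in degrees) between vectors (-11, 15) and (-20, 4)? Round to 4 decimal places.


dot = -11*-20 + 15*4 = 280
|u| = 18.6011, |v| = 20.3961
cos(angle) = 0.738
angle = 42.4362 degrees

42.4362 degrees


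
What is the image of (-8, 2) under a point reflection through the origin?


Reflection through origin: (x, y) -> (-x, -y)
(-8, 2) -> (8, -2)

(8, -2)


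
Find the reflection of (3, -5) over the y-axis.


Reflection across y-axis: (x, y) -> (-x, y)
(3, -5) -> (-3, -5)

(-3, -5)


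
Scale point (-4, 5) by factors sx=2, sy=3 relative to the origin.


Scaling: (x*sx, y*sy) = (-4*2, 5*3) = (-8, 15)

(-8, 15)


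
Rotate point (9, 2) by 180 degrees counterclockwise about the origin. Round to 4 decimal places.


x' = 9*cos(180) - 2*sin(180) = -9
y' = 9*sin(180) + 2*cos(180) = -2

(-9, -2)


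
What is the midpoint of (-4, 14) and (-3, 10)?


Midpoint = ((-4+-3)/2, (14+10)/2) = (-3.5, 12)

(-3.5, 12)


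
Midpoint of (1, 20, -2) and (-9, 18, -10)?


Midpoint = ((1+-9)/2, (20+18)/2, (-2+-10)/2) = (-4, 19, -6)

(-4, 19, -6)


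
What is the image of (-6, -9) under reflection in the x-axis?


Reflection across x-axis: (x, y) -> (x, -y)
(-6, -9) -> (-6, 9)

(-6, 9)


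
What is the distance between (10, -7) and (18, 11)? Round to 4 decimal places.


d = sqrt((18-10)^2 + (11--7)^2) = 19.6977

19.6977


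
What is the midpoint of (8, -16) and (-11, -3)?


Midpoint = ((8+-11)/2, (-16+-3)/2) = (-1.5, -9.5)

(-1.5, -9.5)


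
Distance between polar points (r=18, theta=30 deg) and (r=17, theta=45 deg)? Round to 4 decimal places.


d = sqrt(r1^2 + r2^2 - 2*r1*r2*cos(t2-t1))
d = sqrt(18^2 + 17^2 - 2*18*17*cos(45-30)) = 4.6748

4.6748


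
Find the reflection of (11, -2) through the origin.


Reflection through origin: (x, y) -> (-x, -y)
(11, -2) -> (-11, 2)

(-11, 2)


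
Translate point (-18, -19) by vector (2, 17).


Translation: (x+dx, y+dy) = (-18+2, -19+17) = (-16, -2)

(-16, -2)


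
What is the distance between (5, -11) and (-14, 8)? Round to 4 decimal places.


d = sqrt((-14-5)^2 + (8--11)^2) = 26.8701

26.8701


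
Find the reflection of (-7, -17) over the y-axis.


Reflection across y-axis: (x, y) -> (-x, y)
(-7, -17) -> (7, -17)

(7, -17)


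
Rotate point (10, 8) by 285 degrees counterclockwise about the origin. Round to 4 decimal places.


x' = 10*cos(285) - 8*sin(285) = 10.3156
y' = 10*sin(285) + 8*cos(285) = -7.5887

(10.3156, -7.5887)


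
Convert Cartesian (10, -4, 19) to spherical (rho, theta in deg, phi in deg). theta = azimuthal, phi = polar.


rho = sqrt(10^2 + (-4)^2 + 19^2) = 21.8403
theta = atan2(-4, 10) = 338.1986 deg
phi = acos(19/21.8403) = 29.5471 deg

rho = 21.8403, theta = 338.1986 deg, phi = 29.5471 deg


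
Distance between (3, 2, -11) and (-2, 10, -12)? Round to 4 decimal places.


d = sqrt((-2-3)^2 + (10-2)^2 + (-12--11)^2) = 9.4868

9.4868


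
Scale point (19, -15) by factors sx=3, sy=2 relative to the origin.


Scaling: (x*sx, y*sy) = (19*3, -15*2) = (57, -30)

(57, -30)


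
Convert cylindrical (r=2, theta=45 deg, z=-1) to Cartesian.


x = 2 * cos(45) = 1.4142
y = 2 * sin(45) = 1.4142
z = -1

(1.4142, 1.4142, -1)


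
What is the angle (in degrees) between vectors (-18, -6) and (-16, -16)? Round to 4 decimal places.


dot = -18*-16 + -6*-16 = 384
|u| = 18.9737, |v| = 22.6274
cos(angle) = 0.8944
angle = 26.5651 degrees

26.5651 degrees


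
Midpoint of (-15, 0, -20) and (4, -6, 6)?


Midpoint = ((-15+4)/2, (0+-6)/2, (-20+6)/2) = (-5.5, -3, -7)

(-5.5, -3, -7)


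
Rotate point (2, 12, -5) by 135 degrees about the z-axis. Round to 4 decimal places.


x' = 2*cos(135) - 12*sin(135) = -9.8995
y' = 2*sin(135) + 12*cos(135) = -7.0711
z' = -5

(-9.8995, -7.0711, -5)


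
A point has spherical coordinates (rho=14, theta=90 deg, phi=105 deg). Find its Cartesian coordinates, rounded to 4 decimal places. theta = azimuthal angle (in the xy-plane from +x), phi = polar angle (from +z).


x = 14 * sin(105) * cos(90) = 0
y = 14 * sin(105) * sin(90) = 13.523
z = 14 * cos(105) = -3.6235

(0, 13.523, -3.6235)


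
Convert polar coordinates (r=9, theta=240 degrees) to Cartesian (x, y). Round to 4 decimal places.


x = 9 * cos(240) = -4.5
y = 9 * sin(240) = -7.7942

(-4.5, -7.7942)


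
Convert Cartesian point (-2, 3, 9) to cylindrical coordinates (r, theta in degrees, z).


r = sqrt((-2)^2 + 3^2) = 3.6056
theta = atan2(3, -2) = 123.6901 deg
z = 9

r = 3.6056, theta = 123.6901 deg, z = 9


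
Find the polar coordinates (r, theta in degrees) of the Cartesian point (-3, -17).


r = sqrt((-3)^2 + (-17)^2) = 17.2627
theta = atan2(-17, -3) = 259.992 degrees

r = 17.2627, theta = 259.992 degrees


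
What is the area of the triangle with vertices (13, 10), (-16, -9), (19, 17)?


Area = |x1(y2-y3) + x2(y3-y1) + x3(y1-y2)| / 2
= |13*(-9-17) + -16*(17-10) + 19*(10--9)| / 2
= 44.5

44.5


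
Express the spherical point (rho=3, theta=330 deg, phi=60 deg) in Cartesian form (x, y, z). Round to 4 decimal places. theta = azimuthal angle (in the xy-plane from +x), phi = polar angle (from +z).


x = 3 * sin(60) * cos(330) = 2.25
y = 3 * sin(60) * sin(330) = -1.299
z = 3 * cos(60) = 1.5

(2.25, -1.299, 1.5)


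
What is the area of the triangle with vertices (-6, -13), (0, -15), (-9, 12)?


Area = |x1(y2-y3) + x2(y3-y1) + x3(y1-y2)| / 2
= |-6*(-15-12) + 0*(12--13) + -9*(-13--15)| / 2
= 72

72


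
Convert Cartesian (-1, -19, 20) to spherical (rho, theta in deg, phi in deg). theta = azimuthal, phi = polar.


rho = sqrt((-1)^2 + (-19)^2 + 20^2) = 27.6043
theta = atan2(-19, -1) = 266.9872 deg
phi = acos(20/27.6043) = 43.5708 deg

rho = 27.6043, theta = 266.9872 deg, phi = 43.5708 deg


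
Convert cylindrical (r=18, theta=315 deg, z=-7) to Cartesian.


x = 18 * cos(315) = 12.7279
y = 18 * sin(315) = -12.7279
z = -7

(12.7279, -12.7279, -7)


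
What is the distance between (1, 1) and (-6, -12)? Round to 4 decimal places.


d = sqrt((-6-1)^2 + (-12-1)^2) = 14.7648

14.7648


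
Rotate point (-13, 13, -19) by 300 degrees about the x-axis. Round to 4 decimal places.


x' = -13
y' = 13*cos(300) - -19*sin(300) = -9.9545
z' = 13*sin(300) + -19*cos(300) = -20.7583

(-13, -9.9545, -20.7583)


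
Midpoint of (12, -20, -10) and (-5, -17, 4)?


Midpoint = ((12+-5)/2, (-20+-17)/2, (-10+4)/2) = (3.5, -18.5, -3)

(3.5, -18.5, -3)


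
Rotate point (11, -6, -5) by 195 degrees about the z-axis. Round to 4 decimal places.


x' = 11*cos(195) - -6*sin(195) = -12.1781
y' = 11*sin(195) + -6*cos(195) = 2.9485
z' = -5

(-12.1781, 2.9485, -5)


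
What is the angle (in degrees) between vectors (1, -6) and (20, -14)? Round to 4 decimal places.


dot = 1*20 + -6*-14 = 104
|u| = 6.0828, |v| = 24.4131
cos(angle) = 0.7003
angle = 45.5457 degrees

45.5457 degrees


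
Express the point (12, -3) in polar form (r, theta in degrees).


r = sqrt(12^2 + (-3)^2) = 12.3693
theta = atan2(-3, 12) = 345.9638 degrees

r = 12.3693, theta = 345.9638 degrees


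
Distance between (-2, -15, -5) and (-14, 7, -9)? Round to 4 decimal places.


d = sqrt((-14--2)^2 + (7--15)^2 + (-9--5)^2) = 25.3772

25.3772


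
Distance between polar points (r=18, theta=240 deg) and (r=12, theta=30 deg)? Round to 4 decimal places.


d = sqrt(r1^2 + r2^2 - 2*r1*r2*cos(t2-t1))
d = sqrt(18^2 + 12^2 - 2*18*12*cos(30-240)) = 29.0194

29.0194


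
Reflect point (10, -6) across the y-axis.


Reflection across y-axis: (x, y) -> (-x, y)
(10, -6) -> (-10, -6)

(-10, -6)


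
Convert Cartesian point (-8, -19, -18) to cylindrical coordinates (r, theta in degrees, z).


r = sqrt((-8)^2 + (-19)^2) = 20.6155
theta = atan2(-19, -8) = 247.1663 deg
z = -18

r = 20.6155, theta = 247.1663 deg, z = -18


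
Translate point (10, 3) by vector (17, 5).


Translation: (x+dx, y+dy) = (10+17, 3+5) = (27, 8)

(27, 8)


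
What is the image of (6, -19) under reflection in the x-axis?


Reflection across x-axis: (x, y) -> (x, -y)
(6, -19) -> (6, 19)

(6, 19)


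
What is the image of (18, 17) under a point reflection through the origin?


Reflection through origin: (x, y) -> (-x, -y)
(18, 17) -> (-18, -17)

(-18, -17)


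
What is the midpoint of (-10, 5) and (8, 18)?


Midpoint = ((-10+8)/2, (5+18)/2) = (-1, 11.5)

(-1, 11.5)


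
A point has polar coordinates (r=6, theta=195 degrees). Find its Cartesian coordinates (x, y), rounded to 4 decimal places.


x = 6 * cos(195) = -5.7956
y = 6 * sin(195) = -1.5529

(-5.7956, -1.5529)


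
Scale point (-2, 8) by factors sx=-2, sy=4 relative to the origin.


Scaling: (x*sx, y*sy) = (-2*-2, 8*4) = (4, 32)

(4, 32)


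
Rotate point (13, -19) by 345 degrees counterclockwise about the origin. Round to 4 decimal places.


x' = 13*cos(345) - -19*sin(345) = 7.6395
y' = 13*sin(345) + -19*cos(345) = -21.7172

(7.6395, -21.7172)


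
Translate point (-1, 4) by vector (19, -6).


Translation: (x+dx, y+dy) = (-1+19, 4+-6) = (18, -2)

(18, -2)


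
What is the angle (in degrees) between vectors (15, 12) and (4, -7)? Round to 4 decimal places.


dot = 15*4 + 12*-7 = -24
|u| = 19.2094, |v| = 8.0623
cos(angle) = -0.155
angle = 98.9149 degrees

98.9149 degrees


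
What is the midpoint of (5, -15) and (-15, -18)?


Midpoint = ((5+-15)/2, (-15+-18)/2) = (-5, -16.5)

(-5, -16.5)


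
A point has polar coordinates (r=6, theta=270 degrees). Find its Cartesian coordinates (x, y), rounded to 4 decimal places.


x = 6 * cos(270) = 0
y = 6 * sin(270) = -6

(0, -6)


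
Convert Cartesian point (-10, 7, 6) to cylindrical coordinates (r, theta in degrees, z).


r = sqrt((-10)^2 + 7^2) = 12.2066
theta = atan2(7, -10) = 145.008 deg
z = 6

r = 12.2066, theta = 145.008 deg, z = 6


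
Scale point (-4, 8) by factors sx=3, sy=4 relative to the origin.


Scaling: (x*sx, y*sy) = (-4*3, 8*4) = (-12, 32)

(-12, 32)


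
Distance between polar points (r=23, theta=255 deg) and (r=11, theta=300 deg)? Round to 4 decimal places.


d = sqrt(r1^2 + r2^2 - 2*r1*r2*cos(t2-t1))
d = sqrt(23^2 + 11^2 - 2*23*11*cos(300-255)) = 17.094

17.094


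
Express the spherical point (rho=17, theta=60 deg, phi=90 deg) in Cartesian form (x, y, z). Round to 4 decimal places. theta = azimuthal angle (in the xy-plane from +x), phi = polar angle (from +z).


x = 17 * sin(90) * cos(60) = 8.5
y = 17 * sin(90) * sin(60) = 14.7224
z = 17 * cos(90) = 0

(8.5, 14.7224, 0)


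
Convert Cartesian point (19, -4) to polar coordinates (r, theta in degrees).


r = sqrt(19^2 + (-4)^2) = 19.4165
theta = atan2(-4, 19) = 348.1113 degrees

r = 19.4165, theta = 348.1113 degrees


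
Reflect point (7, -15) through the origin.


Reflection through origin: (x, y) -> (-x, -y)
(7, -15) -> (-7, 15)

(-7, 15)


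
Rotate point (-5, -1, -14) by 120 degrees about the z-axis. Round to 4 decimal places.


x' = -5*cos(120) - -1*sin(120) = 3.366
y' = -5*sin(120) + -1*cos(120) = -3.8301
z' = -14

(3.366, -3.8301, -14)


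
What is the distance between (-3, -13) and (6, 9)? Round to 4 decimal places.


d = sqrt((6--3)^2 + (9--13)^2) = 23.7697

23.7697


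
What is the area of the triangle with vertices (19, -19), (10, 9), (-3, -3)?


Area = |x1(y2-y3) + x2(y3-y1) + x3(y1-y2)| / 2
= |19*(9--3) + 10*(-3--19) + -3*(-19-9)| / 2
= 236

236


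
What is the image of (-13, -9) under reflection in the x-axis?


Reflection across x-axis: (x, y) -> (x, -y)
(-13, -9) -> (-13, 9)

(-13, 9)


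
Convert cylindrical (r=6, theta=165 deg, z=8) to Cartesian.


x = 6 * cos(165) = -5.7956
y = 6 * sin(165) = 1.5529
z = 8

(-5.7956, 1.5529, 8)


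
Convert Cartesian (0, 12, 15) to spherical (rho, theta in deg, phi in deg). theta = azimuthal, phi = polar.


rho = sqrt(0^2 + 12^2 + 15^2) = 19.2094
theta = atan2(12, 0) = 90 deg
phi = acos(15/19.2094) = 38.6598 deg

rho = 19.2094, theta = 90 deg, phi = 38.6598 deg


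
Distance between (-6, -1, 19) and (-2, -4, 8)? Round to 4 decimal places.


d = sqrt((-2--6)^2 + (-4--1)^2 + (8-19)^2) = 12.083

12.083


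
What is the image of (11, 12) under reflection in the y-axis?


Reflection across y-axis: (x, y) -> (-x, y)
(11, 12) -> (-11, 12)

(-11, 12)


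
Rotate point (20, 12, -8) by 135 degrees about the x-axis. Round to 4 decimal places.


x' = 20
y' = 12*cos(135) - -8*sin(135) = -2.8284
z' = 12*sin(135) + -8*cos(135) = 14.1421

(20, -2.8284, 14.1421)


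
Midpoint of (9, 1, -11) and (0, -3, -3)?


Midpoint = ((9+0)/2, (1+-3)/2, (-11+-3)/2) = (4.5, -1, -7)

(4.5, -1, -7)


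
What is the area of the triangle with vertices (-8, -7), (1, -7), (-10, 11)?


Area = |x1(y2-y3) + x2(y3-y1) + x3(y1-y2)| / 2
= |-8*(-7-11) + 1*(11--7) + -10*(-7--7)| / 2
= 81

81


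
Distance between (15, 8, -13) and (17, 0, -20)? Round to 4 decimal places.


d = sqrt((17-15)^2 + (0-8)^2 + (-20--13)^2) = 10.8167

10.8167


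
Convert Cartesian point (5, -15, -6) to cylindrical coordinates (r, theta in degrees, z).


r = sqrt(5^2 + (-15)^2) = 15.8114
theta = atan2(-15, 5) = 288.4349 deg
z = -6

r = 15.8114, theta = 288.4349 deg, z = -6


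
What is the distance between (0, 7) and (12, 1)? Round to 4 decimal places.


d = sqrt((12-0)^2 + (1-7)^2) = 13.4164

13.4164


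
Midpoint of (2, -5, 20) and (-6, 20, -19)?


Midpoint = ((2+-6)/2, (-5+20)/2, (20+-19)/2) = (-2, 7.5, 0.5)

(-2, 7.5, 0.5)


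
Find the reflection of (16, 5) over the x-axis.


Reflection across x-axis: (x, y) -> (x, -y)
(16, 5) -> (16, -5)

(16, -5)


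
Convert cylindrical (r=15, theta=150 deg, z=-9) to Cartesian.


x = 15 * cos(150) = -12.9904
y = 15 * sin(150) = 7.5
z = -9

(-12.9904, 7.5, -9)


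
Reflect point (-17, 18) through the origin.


Reflection through origin: (x, y) -> (-x, -y)
(-17, 18) -> (17, -18)

(17, -18)


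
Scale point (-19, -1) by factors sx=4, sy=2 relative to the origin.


Scaling: (x*sx, y*sy) = (-19*4, -1*2) = (-76, -2)

(-76, -2)


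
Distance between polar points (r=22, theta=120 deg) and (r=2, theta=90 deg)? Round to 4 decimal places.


d = sqrt(r1^2 + r2^2 - 2*r1*r2*cos(t2-t1))
d = sqrt(22^2 + 2^2 - 2*22*2*cos(90-120)) = 20.2926

20.2926


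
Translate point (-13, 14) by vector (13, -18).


Translation: (x+dx, y+dy) = (-13+13, 14+-18) = (0, -4)

(0, -4)


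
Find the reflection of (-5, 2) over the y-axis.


Reflection across y-axis: (x, y) -> (-x, y)
(-5, 2) -> (5, 2)

(5, 2)


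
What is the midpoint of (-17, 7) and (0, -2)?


Midpoint = ((-17+0)/2, (7+-2)/2) = (-8.5, 2.5)

(-8.5, 2.5)


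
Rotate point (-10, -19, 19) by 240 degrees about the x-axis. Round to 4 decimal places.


x' = -10
y' = -19*cos(240) - 19*sin(240) = 25.9545
z' = -19*sin(240) + 19*cos(240) = 6.9545

(-10, 25.9545, 6.9545)


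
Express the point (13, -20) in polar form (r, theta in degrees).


r = sqrt(13^2 + (-20)^2) = 23.8537
theta = atan2(-20, 13) = 303.0239 degrees

r = 23.8537, theta = 303.0239 degrees


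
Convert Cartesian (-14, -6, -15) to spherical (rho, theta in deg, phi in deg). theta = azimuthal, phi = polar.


rho = sqrt((-14)^2 + (-6)^2 + (-15)^2) = 21.3776
theta = atan2(-6, -14) = 203.1986 deg
phi = acos(-15/21.3776) = 134.5612 deg

rho = 21.3776, theta = 203.1986 deg, phi = 134.5612 deg


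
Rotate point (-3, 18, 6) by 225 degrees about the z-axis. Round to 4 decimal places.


x' = -3*cos(225) - 18*sin(225) = 14.8492
y' = -3*sin(225) + 18*cos(225) = -10.6066
z' = 6

(14.8492, -10.6066, 6)


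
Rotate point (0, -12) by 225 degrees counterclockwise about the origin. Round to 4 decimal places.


x' = 0*cos(225) - -12*sin(225) = -8.4853
y' = 0*sin(225) + -12*cos(225) = 8.4853

(-8.4853, 8.4853)


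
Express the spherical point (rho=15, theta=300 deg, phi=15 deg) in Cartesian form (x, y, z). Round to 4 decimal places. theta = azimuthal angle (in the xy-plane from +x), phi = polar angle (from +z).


x = 15 * sin(15) * cos(300) = 1.9411
y = 15 * sin(15) * sin(300) = -3.3622
z = 15 * cos(15) = 14.4889

(1.9411, -3.3622, 14.4889)


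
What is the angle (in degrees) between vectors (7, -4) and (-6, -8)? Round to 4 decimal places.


dot = 7*-6 + -4*-8 = -10
|u| = 8.0623, |v| = 10
cos(angle) = -0.124
angle = 97.125 degrees

97.125 degrees


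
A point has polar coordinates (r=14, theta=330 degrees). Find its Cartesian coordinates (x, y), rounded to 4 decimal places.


x = 14 * cos(330) = 12.1244
y = 14 * sin(330) = -7

(12.1244, -7)


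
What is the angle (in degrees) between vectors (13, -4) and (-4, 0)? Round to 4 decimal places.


dot = 13*-4 + -4*0 = -52
|u| = 13.6015, |v| = 4
cos(angle) = -0.9558
angle = 162.8973 degrees

162.8973 degrees


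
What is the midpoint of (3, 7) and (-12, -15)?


Midpoint = ((3+-12)/2, (7+-15)/2) = (-4.5, -4)

(-4.5, -4)


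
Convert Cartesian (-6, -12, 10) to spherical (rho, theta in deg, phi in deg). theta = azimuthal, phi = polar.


rho = sqrt((-6)^2 + (-12)^2 + 10^2) = 16.7332
theta = atan2(-12, -6) = 243.4349 deg
phi = acos(10/16.7332) = 53.3008 deg

rho = 16.7332, theta = 243.4349 deg, phi = 53.3008 deg


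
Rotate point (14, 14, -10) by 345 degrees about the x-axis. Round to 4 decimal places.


x' = 14
y' = 14*cos(345) - -10*sin(345) = 10.9348
z' = 14*sin(345) + -10*cos(345) = -13.2827

(14, 10.9348, -13.2827)


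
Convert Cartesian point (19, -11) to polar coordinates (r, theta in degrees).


r = sqrt(19^2 + (-11)^2) = 21.9545
theta = atan2(-11, 19) = 329.9314 degrees

r = 21.9545, theta = 329.9314 degrees


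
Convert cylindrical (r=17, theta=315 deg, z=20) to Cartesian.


x = 17 * cos(315) = 12.0208
y = 17 * sin(315) = -12.0208
z = 20

(12.0208, -12.0208, 20)


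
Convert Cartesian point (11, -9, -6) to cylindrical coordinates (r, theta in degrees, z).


r = sqrt(11^2 + (-9)^2) = 14.2127
theta = atan2(-9, 11) = 320.7106 deg
z = -6

r = 14.2127, theta = 320.7106 deg, z = -6


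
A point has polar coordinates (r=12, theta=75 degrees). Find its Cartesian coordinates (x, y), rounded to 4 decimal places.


x = 12 * cos(75) = 3.1058
y = 12 * sin(75) = 11.5911

(3.1058, 11.5911)


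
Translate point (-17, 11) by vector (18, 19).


Translation: (x+dx, y+dy) = (-17+18, 11+19) = (1, 30)

(1, 30)


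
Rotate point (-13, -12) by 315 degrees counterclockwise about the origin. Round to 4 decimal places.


x' = -13*cos(315) - -12*sin(315) = -17.6777
y' = -13*sin(315) + -12*cos(315) = 0.7071

(-17.6777, 0.7071)


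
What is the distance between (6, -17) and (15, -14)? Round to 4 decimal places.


d = sqrt((15-6)^2 + (-14--17)^2) = 9.4868

9.4868


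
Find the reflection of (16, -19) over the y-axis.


Reflection across y-axis: (x, y) -> (-x, y)
(16, -19) -> (-16, -19)

(-16, -19)


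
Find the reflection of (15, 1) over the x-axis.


Reflection across x-axis: (x, y) -> (x, -y)
(15, 1) -> (15, -1)

(15, -1)


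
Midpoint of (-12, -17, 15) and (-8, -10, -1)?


Midpoint = ((-12+-8)/2, (-17+-10)/2, (15+-1)/2) = (-10, -13.5, 7)

(-10, -13.5, 7)


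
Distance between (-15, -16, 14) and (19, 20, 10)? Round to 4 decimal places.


d = sqrt((19--15)^2 + (20--16)^2 + (10-14)^2) = 49.679

49.679


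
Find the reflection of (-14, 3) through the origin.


Reflection through origin: (x, y) -> (-x, -y)
(-14, 3) -> (14, -3)

(14, -3)


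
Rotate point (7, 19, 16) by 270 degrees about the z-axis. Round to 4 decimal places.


x' = 7*cos(270) - 19*sin(270) = 19
y' = 7*sin(270) + 19*cos(270) = -7
z' = 16

(19, -7, 16)


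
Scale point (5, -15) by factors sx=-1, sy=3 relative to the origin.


Scaling: (x*sx, y*sy) = (5*-1, -15*3) = (-5, -45)

(-5, -45)


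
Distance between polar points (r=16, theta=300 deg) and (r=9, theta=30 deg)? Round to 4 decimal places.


d = sqrt(r1^2 + r2^2 - 2*r1*r2*cos(t2-t1))
d = sqrt(16^2 + 9^2 - 2*16*9*cos(30-300)) = 18.3576

18.3576


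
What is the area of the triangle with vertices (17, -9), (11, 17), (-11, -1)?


Area = |x1(y2-y3) + x2(y3-y1) + x3(y1-y2)| / 2
= |17*(17--1) + 11*(-1--9) + -11*(-9-17)| / 2
= 340

340


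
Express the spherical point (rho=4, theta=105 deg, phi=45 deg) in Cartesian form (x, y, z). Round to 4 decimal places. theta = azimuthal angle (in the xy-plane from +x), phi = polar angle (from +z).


x = 4 * sin(45) * cos(105) = -0.7321
y = 4 * sin(45) * sin(105) = 2.7321
z = 4 * cos(45) = 2.8284

(-0.7321, 2.7321, 2.8284)


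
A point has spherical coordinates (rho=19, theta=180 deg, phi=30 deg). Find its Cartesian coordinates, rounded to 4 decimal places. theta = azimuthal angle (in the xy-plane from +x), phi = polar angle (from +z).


x = 19 * sin(30) * cos(180) = -9.5
y = 19 * sin(30) * sin(180) = 0
z = 19 * cos(30) = 16.4545

(-9.5, 0, 16.4545)


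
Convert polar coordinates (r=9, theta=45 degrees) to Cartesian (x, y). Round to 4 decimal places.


x = 9 * cos(45) = 6.364
y = 9 * sin(45) = 6.364

(6.364, 6.364)


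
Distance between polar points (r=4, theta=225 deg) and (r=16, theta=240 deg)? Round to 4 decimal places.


d = sqrt(r1^2 + r2^2 - 2*r1*r2*cos(t2-t1))
d = sqrt(4^2 + 16^2 - 2*4*16*cos(240-225)) = 12.1804

12.1804


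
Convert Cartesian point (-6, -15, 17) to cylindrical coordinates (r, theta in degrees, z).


r = sqrt((-6)^2 + (-15)^2) = 16.1555
theta = atan2(-15, -6) = 248.1986 deg
z = 17

r = 16.1555, theta = 248.1986 deg, z = 17


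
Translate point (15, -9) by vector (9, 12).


Translation: (x+dx, y+dy) = (15+9, -9+12) = (24, 3)

(24, 3)


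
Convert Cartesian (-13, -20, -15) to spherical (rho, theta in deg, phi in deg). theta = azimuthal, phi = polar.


rho = sqrt((-13)^2 + (-20)^2 + (-15)^2) = 28.178
theta = atan2(-20, -13) = 236.9761 deg
phi = acos(-15/28.178) = 122.163 deg

rho = 28.178, theta = 236.9761 deg, phi = 122.163 deg
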